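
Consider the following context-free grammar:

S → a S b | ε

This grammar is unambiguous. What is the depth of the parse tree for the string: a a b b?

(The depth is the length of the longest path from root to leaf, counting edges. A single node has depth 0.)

3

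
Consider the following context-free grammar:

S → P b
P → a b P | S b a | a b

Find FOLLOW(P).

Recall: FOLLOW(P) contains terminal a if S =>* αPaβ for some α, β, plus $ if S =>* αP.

We compute FOLLOW(P) using the standard algorithm.
FOLLOW(S) starts with {$}.
FIRST(P) = {a}
FIRST(S) = {a}
FOLLOW(P) = {b}
FOLLOW(S) = {$, b}
Therefore, FOLLOW(P) = {b}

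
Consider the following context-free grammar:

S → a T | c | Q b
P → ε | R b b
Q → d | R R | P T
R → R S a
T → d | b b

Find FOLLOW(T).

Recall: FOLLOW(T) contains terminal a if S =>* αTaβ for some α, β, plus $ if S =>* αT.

We compute FOLLOW(T) using the standard algorithm.
FOLLOW(S) starts with {$}.
FIRST(P) = {ε}
FIRST(Q) = {b, d}
FIRST(R) = {}
FIRST(S) = {a, b, c, d}
FIRST(T) = {b, d}
FOLLOW(P) = {b, d}
FOLLOW(Q) = {b}
FOLLOW(R) = {a, b, c, d}
FOLLOW(S) = {$, a}
FOLLOW(T) = {$, a, b}
Therefore, FOLLOW(T) = {$, a, b}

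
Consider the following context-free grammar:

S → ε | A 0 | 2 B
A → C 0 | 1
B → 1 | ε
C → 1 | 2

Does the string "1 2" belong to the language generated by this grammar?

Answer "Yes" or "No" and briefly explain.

No - no valid derivation exists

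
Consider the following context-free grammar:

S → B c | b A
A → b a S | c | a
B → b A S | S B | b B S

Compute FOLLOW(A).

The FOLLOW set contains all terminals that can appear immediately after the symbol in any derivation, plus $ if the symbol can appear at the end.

We compute FOLLOW(A) using the standard algorithm.
FOLLOW(S) starts with {$}.
FIRST(A) = {a, b, c}
FIRST(B) = {b}
FIRST(S) = {b}
FOLLOW(A) = {$, b, c}
FOLLOW(B) = {b, c}
FOLLOW(S) = {$, b, c}
Therefore, FOLLOW(A) = {$, b, c}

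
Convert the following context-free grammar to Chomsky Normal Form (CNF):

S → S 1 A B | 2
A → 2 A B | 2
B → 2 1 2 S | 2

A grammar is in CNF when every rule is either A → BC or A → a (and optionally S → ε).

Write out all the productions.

T1 → 1; S → 2; T2 → 2; A → 2; B → 2; S → S X0; X0 → T1 X1; X1 → A B; A → T2 X2; X2 → A B; B → T2 X3; X3 → T1 X4; X4 → T2 S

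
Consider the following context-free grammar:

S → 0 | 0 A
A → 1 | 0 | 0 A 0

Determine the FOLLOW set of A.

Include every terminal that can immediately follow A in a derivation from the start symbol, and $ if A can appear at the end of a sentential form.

We compute FOLLOW(A) using the standard algorithm.
FOLLOW(S) starts with {$}.
FIRST(A) = {0, 1}
FIRST(S) = {0}
FOLLOW(A) = {$, 0}
FOLLOW(S) = {$}
Therefore, FOLLOW(A) = {$, 0}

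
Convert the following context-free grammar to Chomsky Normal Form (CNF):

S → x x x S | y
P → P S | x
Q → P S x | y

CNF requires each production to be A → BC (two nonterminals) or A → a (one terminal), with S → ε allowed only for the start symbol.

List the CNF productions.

TX → x; S → y; P → x; Q → y; S → TX X0; X0 → TX X1; X1 → TX S; P → P S; Q → P X2; X2 → S TX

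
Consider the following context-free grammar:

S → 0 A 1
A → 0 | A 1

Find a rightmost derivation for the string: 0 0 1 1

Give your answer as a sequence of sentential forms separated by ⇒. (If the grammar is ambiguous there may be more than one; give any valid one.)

S ⇒ 0 A 1 ⇒ 0 A 1 1 ⇒ 0 0 1 1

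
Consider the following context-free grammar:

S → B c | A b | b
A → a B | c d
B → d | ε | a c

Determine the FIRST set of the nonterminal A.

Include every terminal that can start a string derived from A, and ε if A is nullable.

We compute FIRST(A) using the standard algorithm.
FIRST(A) = {a, c}
FIRST(B) = {a, d, ε}
FIRST(S) = {a, b, c, d}
Therefore, FIRST(A) = {a, c}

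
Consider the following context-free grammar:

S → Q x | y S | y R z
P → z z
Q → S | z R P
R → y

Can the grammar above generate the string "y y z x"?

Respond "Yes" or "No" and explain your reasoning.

Yes - a valid derivation exists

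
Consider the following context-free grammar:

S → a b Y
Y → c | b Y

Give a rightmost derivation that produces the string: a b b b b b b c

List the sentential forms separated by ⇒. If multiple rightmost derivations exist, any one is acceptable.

S ⇒ a b Y ⇒ a b b Y ⇒ a b b b Y ⇒ a b b b b Y ⇒ a b b b b b Y ⇒ a b b b b b b Y ⇒ a b b b b b b c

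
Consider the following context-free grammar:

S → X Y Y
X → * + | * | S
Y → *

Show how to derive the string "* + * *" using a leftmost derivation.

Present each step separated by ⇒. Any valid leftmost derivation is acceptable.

S ⇒ X Y Y ⇒ * + Y Y ⇒ * + * Y ⇒ * + * *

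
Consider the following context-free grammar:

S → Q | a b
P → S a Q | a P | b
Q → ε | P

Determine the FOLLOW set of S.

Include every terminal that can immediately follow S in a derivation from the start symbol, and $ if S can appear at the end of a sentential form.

We compute FOLLOW(S) using the standard algorithm.
FOLLOW(S) starts with {$}.
FIRST(P) = {a, b}
FIRST(Q) = {a, b, ε}
FIRST(S) = {a, b, ε}
FOLLOW(P) = {$, a}
FOLLOW(Q) = {$, a}
FOLLOW(S) = {$, a}
Therefore, FOLLOW(S) = {$, a}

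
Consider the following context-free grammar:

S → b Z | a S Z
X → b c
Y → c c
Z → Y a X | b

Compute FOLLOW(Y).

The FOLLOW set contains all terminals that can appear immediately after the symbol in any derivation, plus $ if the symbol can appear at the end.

We compute FOLLOW(Y) using the standard algorithm.
FOLLOW(S) starts with {$}.
FIRST(S) = {a, b}
FIRST(X) = {b}
FIRST(Y) = {c}
FIRST(Z) = {b, c}
FOLLOW(S) = {$, b, c}
FOLLOW(X) = {$, b, c}
FOLLOW(Y) = {a}
FOLLOW(Z) = {$, b, c}
Therefore, FOLLOW(Y) = {a}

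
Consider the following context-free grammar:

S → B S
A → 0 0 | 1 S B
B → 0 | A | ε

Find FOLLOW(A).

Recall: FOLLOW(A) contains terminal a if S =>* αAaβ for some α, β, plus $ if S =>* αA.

We compute FOLLOW(A) using the standard algorithm.
FOLLOW(S) starts with {$}.
FIRST(A) = {0, 1}
FIRST(B) = {0, 1, ε}
FIRST(S) = {0, 1}
FOLLOW(A) = {0, 1}
FOLLOW(B) = {0, 1}
FOLLOW(S) = {$, 0, 1}
Therefore, FOLLOW(A) = {0, 1}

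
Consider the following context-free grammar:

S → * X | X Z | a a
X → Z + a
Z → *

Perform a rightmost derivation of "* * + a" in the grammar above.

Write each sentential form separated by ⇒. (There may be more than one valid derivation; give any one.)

S ⇒ * X ⇒ * Z + a ⇒ * * + a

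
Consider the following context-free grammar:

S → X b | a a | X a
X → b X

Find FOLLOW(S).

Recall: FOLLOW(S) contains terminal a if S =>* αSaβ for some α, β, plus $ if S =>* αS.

We compute FOLLOW(S) using the standard algorithm.
FOLLOW(S) starts with {$}.
FIRST(S) = {a, b}
FIRST(X) = {b}
FOLLOW(S) = {$}
FOLLOW(X) = {a, b}
Therefore, FOLLOW(S) = {$}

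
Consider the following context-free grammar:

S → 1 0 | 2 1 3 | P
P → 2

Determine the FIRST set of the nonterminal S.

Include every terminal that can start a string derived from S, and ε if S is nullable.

We compute FIRST(S) using the standard algorithm.
FIRST(P) = {2}
FIRST(S) = {1, 2}
Therefore, FIRST(S) = {1, 2}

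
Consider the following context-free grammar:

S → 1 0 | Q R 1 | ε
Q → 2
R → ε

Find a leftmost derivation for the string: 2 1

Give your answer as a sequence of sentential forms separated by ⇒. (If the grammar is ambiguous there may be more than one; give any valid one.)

S ⇒ Q R 1 ⇒ 2 R 1 ⇒ 2 1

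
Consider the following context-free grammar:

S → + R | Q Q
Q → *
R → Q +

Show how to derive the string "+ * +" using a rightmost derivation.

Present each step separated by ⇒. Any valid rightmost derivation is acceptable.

S ⇒ + R ⇒ + Q + ⇒ + * +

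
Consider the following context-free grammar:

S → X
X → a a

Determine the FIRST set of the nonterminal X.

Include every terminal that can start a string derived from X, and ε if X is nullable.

We compute FIRST(X) using the standard algorithm.
FIRST(S) = {a}
FIRST(X) = {a}
Therefore, FIRST(X) = {a}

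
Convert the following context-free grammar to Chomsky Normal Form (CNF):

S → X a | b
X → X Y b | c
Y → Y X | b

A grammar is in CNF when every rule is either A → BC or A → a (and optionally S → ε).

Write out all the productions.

TA → a; S → b; TB → b; X → c; Y → b; S → X TA; X → X X0; X0 → Y TB; Y → Y X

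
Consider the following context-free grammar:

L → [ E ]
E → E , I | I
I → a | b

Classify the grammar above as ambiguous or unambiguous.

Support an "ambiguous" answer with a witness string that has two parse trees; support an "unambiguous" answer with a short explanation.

Unambiguous - every string in the language has a unique parse tree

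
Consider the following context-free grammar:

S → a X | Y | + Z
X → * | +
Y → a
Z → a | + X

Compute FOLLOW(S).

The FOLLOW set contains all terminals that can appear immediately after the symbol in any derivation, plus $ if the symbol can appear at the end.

We compute FOLLOW(S) using the standard algorithm.
FOLLOW(S) starts with {$}.
FIRST(S) = {+, a}
FIRST(X) = {*, +}
FIRST(Y) = {a}
FIRST(Z) = {+, a}
FOLLOW(S) = {$}
FOLLOW(X) = {$}
FOLLOW(Y) = {$}
FOLLOW(Z) = {$}
Therefore, FOLLOW(S) = {$}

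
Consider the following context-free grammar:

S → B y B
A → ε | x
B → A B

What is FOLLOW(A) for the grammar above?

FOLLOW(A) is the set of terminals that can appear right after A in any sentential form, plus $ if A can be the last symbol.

We compute FOLLOW(A) using the standard algorithm.
FOLLOW(S) starts with {$}.
FIRST(A) = {x, ε}
FIRST(B) = {x}
FIRST(S) = {x}
FOLLOW(A) = {x}
FOLLOW(B) = {$, y}
FOLLOW(S) = {$}
Therefore, FOLLOW(A) = {x}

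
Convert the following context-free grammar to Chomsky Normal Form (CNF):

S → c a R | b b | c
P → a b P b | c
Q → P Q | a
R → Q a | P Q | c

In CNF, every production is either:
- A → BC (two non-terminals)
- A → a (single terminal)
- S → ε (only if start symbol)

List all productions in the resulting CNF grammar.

TC → c; TA → a; TB → b; S → c; P → c; Q → a; R → c; S → TC X0; X0 → TA R; S → TB TB; P → TA X1; X1 → TB X2; X2 → P TB; Q → P Q; R → Q TA; R → P Q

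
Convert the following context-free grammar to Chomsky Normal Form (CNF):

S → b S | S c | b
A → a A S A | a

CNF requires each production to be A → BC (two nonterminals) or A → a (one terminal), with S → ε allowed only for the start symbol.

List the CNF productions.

TB → b; TC → c; S → b; TA → a; A → a; S → TB S; S → S TC; A → TA X0; X0 → A X1; X1 → S A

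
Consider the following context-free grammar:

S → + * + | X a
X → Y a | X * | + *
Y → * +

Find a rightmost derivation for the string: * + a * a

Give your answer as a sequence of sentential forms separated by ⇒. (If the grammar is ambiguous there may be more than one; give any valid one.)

S ⇒ X a ⇒ X * a ⇒ Y a * a ⇒ * + a * a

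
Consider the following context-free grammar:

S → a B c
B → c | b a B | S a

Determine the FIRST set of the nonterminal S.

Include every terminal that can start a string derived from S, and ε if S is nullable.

We compute FIRST(S) using the standard algorithm.
FIRST(B) = {a, b, c}
FIRST(S) = {a}
Therefore, FIRST(S) = {a}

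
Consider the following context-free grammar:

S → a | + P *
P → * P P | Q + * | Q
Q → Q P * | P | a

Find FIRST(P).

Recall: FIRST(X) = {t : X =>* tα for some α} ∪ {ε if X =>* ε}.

We compute FIRST(P) using the standard algorithm.
FIRST(P) = {*, a}
FIRST(Q) = {*, a}
FIRST(S) = {+, a}
Therefore, FIRST(P) = {*, a}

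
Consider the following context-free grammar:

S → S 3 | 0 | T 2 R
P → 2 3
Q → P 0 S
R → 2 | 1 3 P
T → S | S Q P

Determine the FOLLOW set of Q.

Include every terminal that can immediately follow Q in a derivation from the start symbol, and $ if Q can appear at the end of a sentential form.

We compute FOLLOW(Q) using the standard algorithm.
FOLLOW(S) starts with {$}.
FIRST(P) = {2}
FIRST(Q) = {2}
FIRST(R) = {1, 2}
FIRST(S) = {0}
FIRST(T) = {0}
FOLLOW(P) = {$, 0, 2, 3}
FOLLOW(Q) = {2}
FOLLOW(R) = {$, 2, 3}
FOLLOW(S) = {$, 2, 3}
FOLLOW(T) = {2}
Therefore, FOLLOW(Q) = {2}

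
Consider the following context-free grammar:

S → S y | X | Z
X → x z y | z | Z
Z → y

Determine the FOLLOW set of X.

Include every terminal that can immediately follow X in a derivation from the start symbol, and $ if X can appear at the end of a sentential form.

We compute FOLLOW(X) using the standard algorithm.
FOLLOW(S) starts with {$}.
FIRST(S) = {x, y, z}
FIRST(X) = {x, y, z}
FIRST(Z) = {y}
FOLLOW(S) = {$, y}
FOLLOW(X) = {$, y}
FOLLOW(Z) = {$, y}
Therefore, FOLLOW(X) = {$, y}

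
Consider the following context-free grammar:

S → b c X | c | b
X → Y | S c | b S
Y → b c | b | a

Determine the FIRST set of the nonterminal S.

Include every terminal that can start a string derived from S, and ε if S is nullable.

We compute FIRST(S) using the standard algorithm.
FIRST(S) = {b, c}
FIRST(X) = {a, b, c}
FIRST(Y) = {a, b}
Therefore, FIRST(S) = {b, c}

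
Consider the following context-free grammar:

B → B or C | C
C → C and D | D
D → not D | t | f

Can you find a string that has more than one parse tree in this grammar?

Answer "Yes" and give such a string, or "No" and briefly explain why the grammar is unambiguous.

No - the grammar is unambiguous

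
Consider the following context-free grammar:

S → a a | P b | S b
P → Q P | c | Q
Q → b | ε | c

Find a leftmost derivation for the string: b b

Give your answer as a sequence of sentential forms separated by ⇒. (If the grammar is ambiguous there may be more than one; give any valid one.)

S ⇒ P b ⇒ Q b ⇒ b b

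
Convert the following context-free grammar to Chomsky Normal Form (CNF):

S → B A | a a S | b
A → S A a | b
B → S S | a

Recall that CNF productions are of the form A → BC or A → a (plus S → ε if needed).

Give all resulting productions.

TA → a; S → b; A → b; B → a; S → B A; S → TA X0; X0 → TA S; A → S X1; X1 → A TA; B → S S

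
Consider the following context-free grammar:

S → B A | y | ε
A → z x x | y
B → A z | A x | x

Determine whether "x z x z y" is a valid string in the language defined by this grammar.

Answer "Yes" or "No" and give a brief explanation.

No - no valid derivation exists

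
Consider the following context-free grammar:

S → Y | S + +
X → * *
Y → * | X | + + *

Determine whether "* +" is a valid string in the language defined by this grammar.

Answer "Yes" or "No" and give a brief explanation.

No - no valid derivation exists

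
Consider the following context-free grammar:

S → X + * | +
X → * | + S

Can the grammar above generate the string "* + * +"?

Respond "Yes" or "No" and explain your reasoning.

No - no valid derivation exists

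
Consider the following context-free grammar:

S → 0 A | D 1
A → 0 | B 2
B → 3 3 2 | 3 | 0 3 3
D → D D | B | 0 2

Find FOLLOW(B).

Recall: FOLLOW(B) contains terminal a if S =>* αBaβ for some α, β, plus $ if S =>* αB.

We compute FOLLOW(B) using the standard algorithm.
FOLLOW(S) starts with {$}.
FIRST(A) = {0, 3}
FIRST(B) = {0, 3}
FIRST(D) = {0, 3}
FIRST(S) = {0, 3}
FOLLOW(A) = {$}
FOLLOW(B) = {0, 1, 2, 3}
FOLLOW(D) = {0, 1, 3}
FOLLOW(S) = {$}
Therefore, FOLLOW(B) = {0, 1, 2, 3}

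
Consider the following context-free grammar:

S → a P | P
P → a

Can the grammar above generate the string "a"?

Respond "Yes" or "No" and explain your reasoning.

Yes - a valid derivation exists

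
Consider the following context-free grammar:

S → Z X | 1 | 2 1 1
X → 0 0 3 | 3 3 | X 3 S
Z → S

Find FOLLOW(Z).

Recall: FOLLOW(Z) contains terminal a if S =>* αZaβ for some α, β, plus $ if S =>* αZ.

We compute FOLLOW(Z) using the standard algorithm.
FOLLOW(S) starts with {$}.
FIRST(S) = {1, 2}
FIRST(X) = {0, 3}
FIRST(Z) = {1, 2}
FOLLOW(S) = {$, 0, 3}
FOLLOW(X) = {$, 0, 3}
FOLLOW(Z) = {0, 3}
Therefore, FOLLOW(Z) = {0, 3}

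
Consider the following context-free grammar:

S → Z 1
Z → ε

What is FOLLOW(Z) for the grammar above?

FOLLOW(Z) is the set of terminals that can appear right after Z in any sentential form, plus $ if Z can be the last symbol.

We compute FOLLOW(Z) using the standard algorithm.
FOLLOW(S) starts with {$}.
FIRST(S) = {1}
FIRST(Z) = {ε}
FOLLOW(S) = {$}
FOLLOW(Z) = {1}
Therefore, FOLLOW(Z) = {1}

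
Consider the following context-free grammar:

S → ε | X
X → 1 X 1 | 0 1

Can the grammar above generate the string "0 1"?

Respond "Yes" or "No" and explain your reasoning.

Yes - a valid derivation exists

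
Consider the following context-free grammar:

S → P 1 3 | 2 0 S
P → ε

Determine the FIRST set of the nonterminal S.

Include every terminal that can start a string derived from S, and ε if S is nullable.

We compute FIRST(S) using the standard algorithm.
FIRST(P) = {ε}
FIRST(S) = {1, 2}
Therefore, FIRST(S) = {1, 2}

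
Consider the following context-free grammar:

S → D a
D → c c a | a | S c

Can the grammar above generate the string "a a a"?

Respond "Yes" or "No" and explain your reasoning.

No - no valid derivation exists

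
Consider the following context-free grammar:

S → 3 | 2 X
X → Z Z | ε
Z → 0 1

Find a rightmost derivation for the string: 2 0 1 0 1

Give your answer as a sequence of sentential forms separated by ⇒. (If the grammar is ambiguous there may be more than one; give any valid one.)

S ⇒ 2 X ⇒ 2 Z Z ⇒ 2 Z 0 1 ⇒ 2 0 1 0 1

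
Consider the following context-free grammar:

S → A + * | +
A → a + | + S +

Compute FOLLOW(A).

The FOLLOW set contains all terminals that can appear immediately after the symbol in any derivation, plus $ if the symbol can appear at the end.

We compute FOLLOW(A) using the standard algorithm.
FOLLOW(S) starts with {$}.
FIRST(A) = {+, a}
FIRST(S) = {+, a}
FOLLOW(A) = {+}
FOLLOW(S) = {$, +}
Therefore, FOLLOW(A) = {+}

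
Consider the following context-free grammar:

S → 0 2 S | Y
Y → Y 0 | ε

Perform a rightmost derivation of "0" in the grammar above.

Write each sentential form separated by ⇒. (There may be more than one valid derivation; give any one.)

S ⇒ Y ⇒ Y 0 ⇒ 0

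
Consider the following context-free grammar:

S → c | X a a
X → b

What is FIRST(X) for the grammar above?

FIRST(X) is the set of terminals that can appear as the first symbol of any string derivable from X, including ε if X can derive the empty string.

We compute FIRST(X) using the standard algorithm.
FIRST(S) = {b, c}
FIRST(X) = {b}
Therefore, FIRST(X) = {b}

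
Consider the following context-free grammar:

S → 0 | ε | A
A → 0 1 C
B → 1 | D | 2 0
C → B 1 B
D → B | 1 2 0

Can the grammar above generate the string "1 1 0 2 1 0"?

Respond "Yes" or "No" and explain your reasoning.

No - no valid derivation exists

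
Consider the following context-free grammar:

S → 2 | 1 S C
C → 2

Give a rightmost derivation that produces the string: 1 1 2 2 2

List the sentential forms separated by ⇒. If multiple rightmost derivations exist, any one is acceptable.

S ⇒ 1 S C ⇒ 1 S 2 ⇒ 1 1 S C 2 ⇒ 1 1 S 2 2 ⇒ 1 1 2 2 2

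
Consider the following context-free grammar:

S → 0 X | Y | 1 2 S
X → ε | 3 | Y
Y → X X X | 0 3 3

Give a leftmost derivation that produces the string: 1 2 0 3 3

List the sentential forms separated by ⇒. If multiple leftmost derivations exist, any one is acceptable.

S ⇒ 1 2 S ⇒ 1 2 Y ⇒ 1 2 0 3 3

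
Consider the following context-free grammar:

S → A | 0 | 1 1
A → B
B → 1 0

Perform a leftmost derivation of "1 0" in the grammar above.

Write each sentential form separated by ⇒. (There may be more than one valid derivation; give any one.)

S ⇒ A ⇒ B ⇒ 1 0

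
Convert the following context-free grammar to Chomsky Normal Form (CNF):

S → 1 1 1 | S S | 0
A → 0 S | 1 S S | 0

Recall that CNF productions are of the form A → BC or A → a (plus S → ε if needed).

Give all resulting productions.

T1 → 1; S → 0; T0 → 0; A → 0; S → T1 X0; X0 → T1 T1; S → S S; A → T0 S; A → T1 X1; X1 → S S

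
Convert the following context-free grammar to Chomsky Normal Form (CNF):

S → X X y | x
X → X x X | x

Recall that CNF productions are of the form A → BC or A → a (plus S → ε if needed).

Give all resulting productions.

TY → y; S → x; TX → x; X → x; S → X X0; X0 → X TY; X → X X1; X1 → TX X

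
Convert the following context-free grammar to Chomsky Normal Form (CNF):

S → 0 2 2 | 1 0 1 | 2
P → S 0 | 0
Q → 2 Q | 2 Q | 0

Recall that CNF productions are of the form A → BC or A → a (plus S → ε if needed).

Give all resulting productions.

T0 → 0; T2 → 2; T1 → 1; S → 2; P → 0; Q → 0; S → T0 X0; X0 → T2 T2; S → T1 X1; X1 → T0 T1; P → S T0; Q → T2 Q; Q → T2 Q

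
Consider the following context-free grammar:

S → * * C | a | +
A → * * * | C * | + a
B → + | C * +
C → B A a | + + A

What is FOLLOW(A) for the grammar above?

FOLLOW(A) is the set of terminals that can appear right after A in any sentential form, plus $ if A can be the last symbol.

We compute FOLLOW(A) using the standard algorithm.
FOLLOW(S) starts with {$}.
FIRST(A) = {*, +}
FIRST(B) = {+}
FIRST(C) = {+}
FIRST(S) = {*, +, a}
FOLLOW(A) = {$, *, a}
FOLLOW(B) = {*, +}
FOLLOW(C) = {$, *}
FOLLOW(S) = {$}
Therefore, FOLLOW(A) = {$, *, a}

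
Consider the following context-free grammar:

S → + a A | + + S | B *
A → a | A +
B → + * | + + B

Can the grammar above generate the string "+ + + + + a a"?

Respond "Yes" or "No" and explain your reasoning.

Yes - a valid derivation exists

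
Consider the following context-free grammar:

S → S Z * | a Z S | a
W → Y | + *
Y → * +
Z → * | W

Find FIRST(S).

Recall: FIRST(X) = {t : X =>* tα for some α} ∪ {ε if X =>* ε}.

We compute FIRST(S) using the standard algorithm.
FIRST(S) = {a}
FIRST(W) = {*, +}
FIRST(Y) = {*}
FIRST(Z) = {*, +}
Therefore, FIRST(S) = {a}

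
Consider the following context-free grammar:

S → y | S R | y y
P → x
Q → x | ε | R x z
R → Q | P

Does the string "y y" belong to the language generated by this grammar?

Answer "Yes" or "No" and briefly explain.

Yes - a valid derivation exists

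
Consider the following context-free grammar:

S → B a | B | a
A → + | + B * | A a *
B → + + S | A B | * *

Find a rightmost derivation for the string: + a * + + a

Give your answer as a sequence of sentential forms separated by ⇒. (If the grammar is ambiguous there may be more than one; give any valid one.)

S ⇒ B ⇒ A B ⇒ A + + S ⇒ A + + a ⇒ A a * + + a ⇒ + a * + + a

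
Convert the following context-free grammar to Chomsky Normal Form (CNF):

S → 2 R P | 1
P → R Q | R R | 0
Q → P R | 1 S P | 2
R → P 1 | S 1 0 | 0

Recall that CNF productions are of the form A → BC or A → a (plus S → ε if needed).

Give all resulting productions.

T2 → 2; S → 1; P → 0; T1 → 1; Q → 2; T0 → 0; R → 0; S → T2 X0; X0 → R P; P → R Q; P → R R; Q → P R; Q → T1 X1; X1 → S P; R → P T1; R → S X2; X2 → T1 T0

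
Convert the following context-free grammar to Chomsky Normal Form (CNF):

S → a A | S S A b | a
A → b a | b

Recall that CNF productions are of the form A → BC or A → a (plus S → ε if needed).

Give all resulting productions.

TA → a; TB → b; S → a; A → b; S → TA A; S → S X0; X0 → S X1; X1 → A TB; A → TB TA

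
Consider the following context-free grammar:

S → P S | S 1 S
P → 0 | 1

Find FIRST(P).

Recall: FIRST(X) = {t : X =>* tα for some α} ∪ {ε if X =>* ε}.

We compute FIRST(P) using the standard algorithm.
FIRST(P) = {0, 1}
FIRST(S) = {0, 1}
Therefore, FIRST(P) = {0, 1}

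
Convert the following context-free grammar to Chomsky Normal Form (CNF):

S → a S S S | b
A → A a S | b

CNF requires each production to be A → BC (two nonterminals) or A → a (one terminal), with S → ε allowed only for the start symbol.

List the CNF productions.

TA → a; S → b; A → b; S → TA X0; X0 → S X1; X1 → S S; A → A X2; X2 → TA S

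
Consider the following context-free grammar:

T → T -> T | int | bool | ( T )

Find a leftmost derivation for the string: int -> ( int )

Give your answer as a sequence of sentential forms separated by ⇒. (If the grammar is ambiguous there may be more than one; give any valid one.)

T ⇒ T -> T ⇒ int -> T ⇒ int -> ( T ) ⇒ int -> ( int )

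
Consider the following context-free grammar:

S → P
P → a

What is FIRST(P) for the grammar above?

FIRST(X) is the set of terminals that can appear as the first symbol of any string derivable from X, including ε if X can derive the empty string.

We compute FIRST(P) using the standard algorithm.
FIRST(P) = {a}
FIRST(S) = {a}
Therefore, FIRST(P) = {a}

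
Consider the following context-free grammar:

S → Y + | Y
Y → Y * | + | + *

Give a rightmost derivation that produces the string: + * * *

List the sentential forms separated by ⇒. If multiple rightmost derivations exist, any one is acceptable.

S ⇒ Y ⇒ Y * ⇒ Y * * ⇒ + * * *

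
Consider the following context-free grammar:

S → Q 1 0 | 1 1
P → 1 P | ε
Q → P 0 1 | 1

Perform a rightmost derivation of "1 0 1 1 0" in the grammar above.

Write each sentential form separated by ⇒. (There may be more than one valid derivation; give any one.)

S ⇒ Q 1 0 ⇒ P 0 1 1 0 ⇒ 1 P 0 1 1 0 ⇒ 1 0 1 1 0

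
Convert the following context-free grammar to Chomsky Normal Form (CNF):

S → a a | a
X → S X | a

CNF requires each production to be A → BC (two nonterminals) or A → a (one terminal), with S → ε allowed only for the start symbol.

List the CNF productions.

TA → a; S → a; X → a; S → TA TA; X → S X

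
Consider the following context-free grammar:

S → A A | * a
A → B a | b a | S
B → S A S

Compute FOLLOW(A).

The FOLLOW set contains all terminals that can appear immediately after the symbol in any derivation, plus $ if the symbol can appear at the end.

We compute FOLLOW(A) using the standard algorithm.
FOLLOW(S) starts with {$}.
FIRST(A) = {*, b}
FIRST(B) = {*, b}
FIRST(S) = {*, b}
FOLLOW(A) = {$, *, a, b}
FOLLOW(B) = {a}
FOLLOW(S) = {$, *, a, b}
Therefore, FOLLOW(A) = {$, *, a, b}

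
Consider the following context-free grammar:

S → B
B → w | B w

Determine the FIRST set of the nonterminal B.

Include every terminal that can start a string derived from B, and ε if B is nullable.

We compute FIRST(B) using the standard algorithm.
FIRST(B) = {w}
FIRST(S) = {w}
Therefore, FIRST(B) = {w}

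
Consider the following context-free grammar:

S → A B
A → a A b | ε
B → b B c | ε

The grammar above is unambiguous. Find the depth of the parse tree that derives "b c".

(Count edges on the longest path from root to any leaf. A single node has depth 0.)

3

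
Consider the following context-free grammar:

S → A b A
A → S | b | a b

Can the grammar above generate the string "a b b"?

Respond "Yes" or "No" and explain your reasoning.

No - no valid derivation exists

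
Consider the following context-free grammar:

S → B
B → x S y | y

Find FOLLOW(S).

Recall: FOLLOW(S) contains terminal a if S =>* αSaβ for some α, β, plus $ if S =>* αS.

We compute FOLLOW(S) using the standard algorithm.
FOLLOW(S) starts with {$}.
FIRST(B) = {x, y}
FIRST(S) = {x, y}
FOLLOW(B) = {$, y}
FOLLOW(S) = {$, y}
Therefore, FOLLOW(S) = {$, y}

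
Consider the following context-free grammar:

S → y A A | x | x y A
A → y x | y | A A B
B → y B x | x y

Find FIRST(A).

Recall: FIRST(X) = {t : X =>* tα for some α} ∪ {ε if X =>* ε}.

We compute FIRST(A) using the standard algorithm.
FIRST(A) = {y}
FIRST(B) = {x, y}
FIRST(S) = {x, y}
Therefore, FIRST(A) = {y}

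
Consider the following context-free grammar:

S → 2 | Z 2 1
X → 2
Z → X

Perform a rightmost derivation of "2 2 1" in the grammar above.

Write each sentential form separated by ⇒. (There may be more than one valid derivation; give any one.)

S ⇒ Z 2 1 ⇒ X 2 1 ⇒ 2 2 1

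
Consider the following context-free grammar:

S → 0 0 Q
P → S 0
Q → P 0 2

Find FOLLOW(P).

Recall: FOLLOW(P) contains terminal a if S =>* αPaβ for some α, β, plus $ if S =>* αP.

We compute FOLLOW(P) using the standard algorithm.
FOLLOW(S) starts with {$}.
FIRST(P) = {0}
FIRST(Q) = {0}
FIRST(S) = {0}
FOLLOW(P) = {0}
FOLLOW(Q) = {$, 0}
FOLLOW(S) = {$, 0}
Therefore, FOLLOW(P) = {0}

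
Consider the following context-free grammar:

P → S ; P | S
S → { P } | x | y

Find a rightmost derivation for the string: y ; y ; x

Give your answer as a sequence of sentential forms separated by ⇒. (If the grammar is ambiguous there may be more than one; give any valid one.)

P ⇒ S ; P ⇒ S ; S ; P ⇒ S ; S ; S ⇒ S ; S ; x ⇒ S ; y ; x ⇒ y ; y ; x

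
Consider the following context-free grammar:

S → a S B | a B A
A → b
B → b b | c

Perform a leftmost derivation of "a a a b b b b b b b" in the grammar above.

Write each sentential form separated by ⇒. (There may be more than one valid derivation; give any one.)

S ⇒ a S B ⇒ a a S B B ⇒ a a a B A B B ⇒ a a a b b A B B ⇒ a a a b b b B B ⇒ a a a b b b b b B ⇒ a a a b b b b b b b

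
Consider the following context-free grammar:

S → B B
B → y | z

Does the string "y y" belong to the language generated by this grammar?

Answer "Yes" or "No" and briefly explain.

Yes - a valid derivation exists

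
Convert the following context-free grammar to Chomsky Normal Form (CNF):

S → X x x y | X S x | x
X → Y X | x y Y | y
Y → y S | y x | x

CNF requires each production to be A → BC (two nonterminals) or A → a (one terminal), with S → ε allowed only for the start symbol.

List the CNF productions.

TX → x; TY → y; S → x; X → y; Y → x; S → X X0; X0 → TX X1; X1 → TX TY; S → X X2; X2 → S TX; X → Y X; X → TX X3; X3 → TY Y; Y → TY S; Y → TY TX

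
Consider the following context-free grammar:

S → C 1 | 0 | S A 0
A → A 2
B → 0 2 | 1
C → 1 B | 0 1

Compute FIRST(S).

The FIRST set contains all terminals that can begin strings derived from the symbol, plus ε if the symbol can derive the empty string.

We compute FIRST(S) using the standard algorithm.
FIRST(A) = {}
FIRST(B) = {0, 1}
FIRST(C) = {0, 1}
FIRST(S) = {0, 1}
Therefore, FIRST(S) = {0, 1}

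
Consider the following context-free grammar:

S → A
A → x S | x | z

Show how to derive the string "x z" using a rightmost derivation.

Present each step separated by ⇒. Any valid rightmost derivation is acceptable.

S ⇒ A ⇒ x S ⇒ x A ⇒ x z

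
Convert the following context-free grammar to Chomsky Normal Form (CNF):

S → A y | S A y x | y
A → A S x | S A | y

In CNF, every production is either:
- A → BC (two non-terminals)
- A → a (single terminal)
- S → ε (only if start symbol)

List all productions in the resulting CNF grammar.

TY → y; TX → x; S → y; A → y; S → A TY; S → S X0; X0 → A X1; X1 → TY TX; A → A X2; X2 → S TX; A → S A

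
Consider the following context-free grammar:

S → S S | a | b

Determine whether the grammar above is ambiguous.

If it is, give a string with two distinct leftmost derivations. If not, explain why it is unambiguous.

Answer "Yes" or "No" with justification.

Yes - the string 'a a b a' has two distinct leftmost derivations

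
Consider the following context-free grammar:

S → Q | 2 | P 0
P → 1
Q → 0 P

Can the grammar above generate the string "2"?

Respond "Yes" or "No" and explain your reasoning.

Yes - a valid derivation exists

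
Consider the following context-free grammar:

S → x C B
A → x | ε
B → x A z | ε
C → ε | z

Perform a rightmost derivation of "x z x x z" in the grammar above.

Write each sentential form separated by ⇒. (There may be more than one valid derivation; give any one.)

S ⇒ x C B ⇒ x C x A z ⇒ x C x x z ⇒ x z x x z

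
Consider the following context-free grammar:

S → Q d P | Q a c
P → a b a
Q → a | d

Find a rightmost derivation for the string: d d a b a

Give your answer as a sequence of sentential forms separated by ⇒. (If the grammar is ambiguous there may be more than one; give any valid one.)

S ⇒ Q d P ⇒ Q d a b a ⇒ d d a b a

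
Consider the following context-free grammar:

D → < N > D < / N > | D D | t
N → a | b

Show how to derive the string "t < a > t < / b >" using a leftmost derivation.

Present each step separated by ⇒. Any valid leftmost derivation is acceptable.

D ⇒ D D ⇒ t D ⇒ t < N > D < / N > ⇒ t < a > D < / N > ⇒ t < a > t < / N > ⇒ t < a > t < / b >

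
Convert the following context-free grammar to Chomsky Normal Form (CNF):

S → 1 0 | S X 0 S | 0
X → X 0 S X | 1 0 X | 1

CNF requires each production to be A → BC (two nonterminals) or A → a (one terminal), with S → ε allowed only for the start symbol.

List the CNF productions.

T1 → 1; T0 → 0; S → 0; X → 1; S → T1 T0; S → S X0; X0 → X X1; X1 → T0 S; X → X X2; X2 → T0 X3; X3 → S X; X → T1 X4; X4 → T0 X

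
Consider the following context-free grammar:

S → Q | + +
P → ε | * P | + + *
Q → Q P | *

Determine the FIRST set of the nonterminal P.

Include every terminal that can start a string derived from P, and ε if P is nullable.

We compute FIRST(P) using the standard algorithm.
FIRST(P) = {*, +, ε}
FIRST(Q) = {*}
FIRST(S) = {*, +}
Therefore, FIRST(P) = {*, +, ε}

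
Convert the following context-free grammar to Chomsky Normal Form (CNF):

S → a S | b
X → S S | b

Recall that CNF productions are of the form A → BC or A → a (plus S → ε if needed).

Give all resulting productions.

TA → a; S → b; X → b; S → TA S; X → S S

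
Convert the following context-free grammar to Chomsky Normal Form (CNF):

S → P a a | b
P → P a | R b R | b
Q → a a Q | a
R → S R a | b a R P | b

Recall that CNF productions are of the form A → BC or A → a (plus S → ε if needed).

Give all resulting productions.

TA → a; S → b; TB → b; P → b; Q → a; R → b; S → P X0; X0 → TA TA; P → P TA; P → R X1; X1 → TB R; Q → TA X2; X2 → TA Q; R → S X3; X3 → R TA; R → TB X4; X4 → TA X5; X5 → R P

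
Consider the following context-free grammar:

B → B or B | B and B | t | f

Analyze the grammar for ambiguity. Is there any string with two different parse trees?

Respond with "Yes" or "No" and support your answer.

Yes - the string 't and t and t and t' has two distinct parse trees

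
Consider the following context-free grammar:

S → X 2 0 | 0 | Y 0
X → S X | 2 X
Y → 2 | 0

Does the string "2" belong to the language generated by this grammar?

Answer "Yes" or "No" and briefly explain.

No - no valid derivation exists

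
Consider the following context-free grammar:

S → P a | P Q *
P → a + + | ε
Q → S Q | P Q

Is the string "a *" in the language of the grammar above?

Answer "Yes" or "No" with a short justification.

No - no valid derivation exists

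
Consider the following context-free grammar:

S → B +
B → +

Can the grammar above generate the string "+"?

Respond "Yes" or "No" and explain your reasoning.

No - no valid derivation exists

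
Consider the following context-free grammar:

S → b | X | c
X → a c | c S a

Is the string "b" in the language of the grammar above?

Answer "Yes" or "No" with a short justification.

Yes - a valid derivation exists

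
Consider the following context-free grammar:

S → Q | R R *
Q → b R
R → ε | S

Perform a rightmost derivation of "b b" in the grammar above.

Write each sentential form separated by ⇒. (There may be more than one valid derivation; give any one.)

S ⇒ Q ⇒ b R ⇒ b S ⇒ b Q ⇒ b b R ⇒ b b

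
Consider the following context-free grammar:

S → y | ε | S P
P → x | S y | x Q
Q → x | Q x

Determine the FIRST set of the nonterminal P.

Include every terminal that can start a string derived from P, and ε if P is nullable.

We compute FIRST(P) using the standard algorithm.
FIRST(P) = {x, y}
FIRST(Q) = {x}
FIRST(S) = {x, y, ε}
Therefore, FIRST(P) = {x, y}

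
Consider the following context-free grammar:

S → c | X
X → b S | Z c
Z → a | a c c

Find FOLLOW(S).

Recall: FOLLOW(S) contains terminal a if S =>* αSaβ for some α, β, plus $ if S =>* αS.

We compute FOLLOW(S) using the standard algorithm.
FOLLOW(S) starts with {$}.
FIRST(S) = {a, b, c}
FIRST(X) = {a, b}
FIRST(Z) = {a}
FOLLOW(S) = {$}
FOLLOW(X) = {$}
FOLLOW(Z) = {c}
Therefore, FOLLOW(S) = {$}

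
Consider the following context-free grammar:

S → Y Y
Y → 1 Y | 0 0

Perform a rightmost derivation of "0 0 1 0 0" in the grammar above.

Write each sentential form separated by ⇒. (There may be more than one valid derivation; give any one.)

S ⇒ Y Y ⇒ Y 1 Y ⇒ Y 1 0 0 ⇒ 0 0 1 0 0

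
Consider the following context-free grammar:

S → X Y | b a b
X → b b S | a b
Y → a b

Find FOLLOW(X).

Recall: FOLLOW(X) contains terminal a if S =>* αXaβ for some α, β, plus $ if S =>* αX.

We compute FOLLOW(X) using the standard algorithm.
FOLLOW(S) starts with {$}.
FIRST(S) = {a, b}
FIRST(X) = {a, b}
FIRST(Y) = {a}
FOLLOW(S) = {$, a}
FOLLOW(X) = {a}
FOLLOW(Y) = {$, a}
Therefore, FOLLOW(X) = {a}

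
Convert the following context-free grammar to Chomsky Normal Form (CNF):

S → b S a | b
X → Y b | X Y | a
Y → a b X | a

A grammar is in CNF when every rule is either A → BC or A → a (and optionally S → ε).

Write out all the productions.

TB → b; TA → a; S → b; X → a; Y → a; S → TB X0; X0 → S TA; X → Y TB; X → X Y; Y → TA X1; X1 → TB X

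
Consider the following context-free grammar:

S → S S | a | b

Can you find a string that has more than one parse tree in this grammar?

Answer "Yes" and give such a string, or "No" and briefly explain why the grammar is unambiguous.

Yes - the string 'b a a a a b' has two distinct parse trees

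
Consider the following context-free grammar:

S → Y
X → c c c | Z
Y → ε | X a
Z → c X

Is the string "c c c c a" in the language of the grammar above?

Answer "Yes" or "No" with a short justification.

Yes - a valid derivation exists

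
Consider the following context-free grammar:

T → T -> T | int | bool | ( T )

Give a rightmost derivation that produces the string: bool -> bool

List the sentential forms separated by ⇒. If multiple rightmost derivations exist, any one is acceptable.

T ⇒ T -> T ⇒ T -> bool ⇒ bool -> bool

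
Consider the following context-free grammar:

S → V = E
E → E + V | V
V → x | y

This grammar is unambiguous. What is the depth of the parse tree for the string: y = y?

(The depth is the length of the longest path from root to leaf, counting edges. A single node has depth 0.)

3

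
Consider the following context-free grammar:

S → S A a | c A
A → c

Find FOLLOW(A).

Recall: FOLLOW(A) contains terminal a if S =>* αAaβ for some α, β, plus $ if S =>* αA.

We compute FOLLOW(A) using the standard algorithm.
FOLLOW(S) starts with {$}.
FIRST(A) = {c}
FIRST(S) = {c}
FOLLOW(A) = {$, a, c}
FOLLOW(S) = {$, c}
Therefore, FOLLOW(A) = {$, a, c}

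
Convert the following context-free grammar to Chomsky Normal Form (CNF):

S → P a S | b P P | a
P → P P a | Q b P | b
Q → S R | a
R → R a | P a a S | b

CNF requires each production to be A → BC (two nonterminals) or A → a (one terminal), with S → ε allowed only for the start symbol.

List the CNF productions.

TA → a; TB → b; S → a; P → b; Q → a; R → b; S → P X0; X0 → TA S; S → TB X1; X1 → P P; P → P X2; X2 → P TA; P → Q X3; X3 → TB P; Q → S R; R → R TA; R → P X4; X4 → TA X5; X5 → TA S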